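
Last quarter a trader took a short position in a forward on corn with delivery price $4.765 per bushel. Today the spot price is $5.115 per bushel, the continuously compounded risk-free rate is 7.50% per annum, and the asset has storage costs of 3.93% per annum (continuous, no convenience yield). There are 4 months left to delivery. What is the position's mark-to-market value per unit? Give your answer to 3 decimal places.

Current fair forward for the remaining 4 months: F = S·e^((r + u)·T), (r + u) = 0.0750 + 0.0393 = 0.1143
F = 5.115 · e^(0.1143 × 4/12) = 5.115 × 1.038835 = 5.3136
Value of long forward = (F − K)·e^(−rT) = (5.3136 − 4.765) · e^(−0.0750·4/12)
= 0.5486 × 0.975310 = 0.535
Short position value = −(long value) = -$0.535

-$0.535 per bushel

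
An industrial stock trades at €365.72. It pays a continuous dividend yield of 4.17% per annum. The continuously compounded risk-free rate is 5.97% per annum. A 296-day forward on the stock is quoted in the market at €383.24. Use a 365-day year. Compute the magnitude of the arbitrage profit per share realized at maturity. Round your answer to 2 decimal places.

Fair forward: F* = S·e^(carry·T), with carry = (r − q) = 0.0597 − 0.0417 = 0.0180
F* = 365.72 · e^(0.0180 × 296/365) = 365.72 · e^0.014597 = 365.72 × 1.014704 = €371.0975
Market €383.24 > fair €371.0975: forward overpriced → cash-and-carry (buy spot, short the forward).
At maturity, profit = |F_mkt − F*| = |383.24 − 371.0975| = €12.14 per share

€12.14 per share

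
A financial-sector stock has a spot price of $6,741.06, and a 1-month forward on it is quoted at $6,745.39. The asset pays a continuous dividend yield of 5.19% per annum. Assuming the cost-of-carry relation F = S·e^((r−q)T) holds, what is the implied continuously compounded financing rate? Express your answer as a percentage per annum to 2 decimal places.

5.96%

From F = S·e^((r−q)T): (r − q) = ln(F/S)/T
ln(6745.39/6741.06) = ln(1.000642) = 0.000642
(r − q) = 0.000642 / (1/12) = 0.007704
r = ln(F/S)/T + q = 0.007704 + 0.0519 = 0.059604
r = 5.96%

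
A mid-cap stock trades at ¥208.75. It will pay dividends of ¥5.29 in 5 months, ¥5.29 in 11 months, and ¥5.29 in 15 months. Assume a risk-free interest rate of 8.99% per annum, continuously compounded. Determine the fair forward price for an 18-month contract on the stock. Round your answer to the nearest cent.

PV(dividends) I = 5.29·e^(−0.0899·5/12) + 5.29·e^(−0.0899·11/12) + 5.29·e^(−0.0899·15/12)
I = 5.0955 + 4.8715 + 4.7277 = 14.6947
F = (S − I)·e^(rT) = (208.75 − 14.6947) · e^(0.0899·18/12)
= 194.0553 · e^0.134850 = 194.0553 × 1.144365 = ¥222.07

¥222.07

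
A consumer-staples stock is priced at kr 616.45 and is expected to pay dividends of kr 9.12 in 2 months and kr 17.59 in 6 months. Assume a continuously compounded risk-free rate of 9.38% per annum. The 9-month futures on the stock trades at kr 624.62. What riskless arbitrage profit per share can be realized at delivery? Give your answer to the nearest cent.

PV(dividends) I = 9.12·e^(−0.0938·2/12) + 17.59·e^(−0.0938·6/12) = 25.7626
Fair futures F* = (S − I)·e^(rT) = (616.45 − 25.7626)·e^0.070350 = 590.6874 × 1.072884 = 633.7391
Market kr 624.62 < fair 633.7391: forward underpriced → reverse cash-and-carry (short the stock, invest proceeds at r, pay the dividends, go long the forward).
Profit at T = |F_mkt − F*| = |624.62 − 633.7391| = kr 9.12 per share

kr 9.12 per share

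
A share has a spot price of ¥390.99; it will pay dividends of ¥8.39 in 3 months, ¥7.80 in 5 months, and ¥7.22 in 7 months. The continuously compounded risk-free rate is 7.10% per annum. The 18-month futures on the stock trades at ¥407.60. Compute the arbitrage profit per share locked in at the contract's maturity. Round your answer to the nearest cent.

PV(dividends) I = 8.39·e^(−0.0710·3/12) + 7.80·e^(−0.0710·5/12) + 7.22·e^(−0.0710·7/12) = 22.7421
Fair futures F* = (S − I)·e^(rT) = (390.99 − 22.7421)·e^0.106500 = 368.2479 × 1.112378 = 409.6309
Market ¥407.60 < fair 409.6309: forward underpriced → reverse cash-and-carry (short the stock, invest proceeds at r, pay the dividends, go long the forward).
Profit at T = |F_mkt − F*| = |407.60 − 409.6309| = ¥2.03 per share

¥2.03 per share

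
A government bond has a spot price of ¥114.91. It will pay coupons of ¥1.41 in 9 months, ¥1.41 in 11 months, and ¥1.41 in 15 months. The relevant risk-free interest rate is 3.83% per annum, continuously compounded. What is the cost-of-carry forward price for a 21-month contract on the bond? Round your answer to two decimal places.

¥118.52

PV(coupons) I = 1.41·e^(−0.0383·9/12) + 1.41·e^(−0.0383·11/12) + 1.41·e^(−0.0383·15/12)
I = 1.3701 + 1.3614 + 1.3441 = 4.0756
F = (S − I)·e^(rT) = (114.91 − 4.0756) · e^(0.0383·21/12)
= 110.8344 · e^0.067025 = 110.8344 × 1.069322 = ¥118.52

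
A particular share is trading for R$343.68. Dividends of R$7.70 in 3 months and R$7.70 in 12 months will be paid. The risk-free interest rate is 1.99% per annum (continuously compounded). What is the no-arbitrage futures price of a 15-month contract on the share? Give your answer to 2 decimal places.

R$336.74

PV(dividends) I = 7.70·e^(−0.0199·3/12) + 7.70·e^(−0.0199·12/12)
I = 7.6618 + 7.5483 = 15.2101
F = (S − I)·e^(rT) = (343.68 − 15.2101) · e^(0.0199·15/12)
= 328.4699 · e^0.024875 = 328.4699 × 1.025187 = R$336.74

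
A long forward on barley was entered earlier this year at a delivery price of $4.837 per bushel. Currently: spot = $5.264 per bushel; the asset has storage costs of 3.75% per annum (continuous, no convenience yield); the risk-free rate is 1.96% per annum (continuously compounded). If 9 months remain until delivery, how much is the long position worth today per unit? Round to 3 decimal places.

Current fair forward for the remaining 9 months: F = S·e^((r + u)·T), (r + u) = 0.0196 + 0.0375 = 0.0571
F = 5.264 · e^(0.0571 × 9/12) = 5.264 × 1.043755 = 5.4943
Value of long forward = (F − K)·e^(−rT) = (5.4943 − 4.837) · e^(−0.0196·9/12)
= 0.6573 × 0.985408 = 0.648

$0.648 per bushel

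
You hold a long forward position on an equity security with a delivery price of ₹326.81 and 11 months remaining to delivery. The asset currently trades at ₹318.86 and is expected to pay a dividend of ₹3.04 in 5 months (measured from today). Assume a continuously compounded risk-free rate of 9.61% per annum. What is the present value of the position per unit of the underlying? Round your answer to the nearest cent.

PV(remaining dividends) I = 3.04·e^(−0.0961·5/12) = 2.9207
Current forward F = (S − I)·e^(rT) = (318.86 − 2.9207)·e^(0.0961·11/12) = 315.9393 × 1.092088 = 345.0335
Value (long) = (F − K)·e^(−rT) = (345.0335 − 326.81) × 0.915677 = 16.6868
Value = ₹16.69

₹16.69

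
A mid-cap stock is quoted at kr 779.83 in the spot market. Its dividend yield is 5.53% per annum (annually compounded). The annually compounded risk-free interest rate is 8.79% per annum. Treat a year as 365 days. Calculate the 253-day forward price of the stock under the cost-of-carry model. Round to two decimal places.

F = S · (1+r)^T / (1+q)^T
= 779.83 × 1.060136 / 1.038014 = 779.83 × 1.021312
F = kr 796.45

kr 796.45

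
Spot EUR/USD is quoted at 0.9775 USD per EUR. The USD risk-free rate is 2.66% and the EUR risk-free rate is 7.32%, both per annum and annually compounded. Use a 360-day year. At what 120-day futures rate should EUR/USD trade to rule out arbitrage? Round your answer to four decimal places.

0.9631

By covered interest parity, F = S · (1+r_USD)^T / (1+r_EUR)^T
= 0.9775 × 1.008789 / 1.023828 = 0.9775 × 0.985311
F = 0.9631 USD per EUR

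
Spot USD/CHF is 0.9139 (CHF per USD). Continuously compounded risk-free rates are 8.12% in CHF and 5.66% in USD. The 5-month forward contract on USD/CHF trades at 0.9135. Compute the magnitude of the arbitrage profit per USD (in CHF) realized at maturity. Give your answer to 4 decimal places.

Fair forward: F* = S·e^(carry·T), with carry = (r_CHF − r_USD) = 0.0812 − 0.0566 = 0.0246
F* = 0.9139 · e^(0.0246 × 5/12) = 0.9139 · e^0.010250 = 0.9139 × 1.010303 = 0.9233
Market 0.9135 < fair 0.9233: forward underpriced → reverse cash-and-carry (short spot, go long the forward).
At maturity, profit = |F_mkt − F*| = |0.9135 − 0.9233| = 0.0098 per USD (in CHF)

0.0098 per USD (in CHF)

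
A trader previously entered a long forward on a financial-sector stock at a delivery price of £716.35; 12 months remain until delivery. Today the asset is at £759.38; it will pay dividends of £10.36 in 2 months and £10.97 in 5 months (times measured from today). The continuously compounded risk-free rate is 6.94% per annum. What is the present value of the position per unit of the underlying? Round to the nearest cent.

PV(remaining dividends) I = 10.36·e^(−0.0694·2/12) + 10.97·e^(−0.0694·5/12) = 20.8982
Current forward F = (S − I)·e^(rT) = (759.38 − 20.8982)·e^(0.0694·12/12) = 738.4818 × 1.071865 = 791.5528
Value (long) = (F − K)·e^(−rT) = (791.5528 − 716.35) × 0.932953 = 70.1607
Value = £70.16

£70.16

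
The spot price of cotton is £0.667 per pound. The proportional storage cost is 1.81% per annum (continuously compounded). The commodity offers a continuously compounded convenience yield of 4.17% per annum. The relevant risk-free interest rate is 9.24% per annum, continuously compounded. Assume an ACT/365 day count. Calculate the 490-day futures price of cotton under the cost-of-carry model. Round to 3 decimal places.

£0.732 per pound

Net carry = r + u − y = 0.0924 + 0.0181 − 0.0417 = 0.0688
F = S·e^((r+u−y)T) = 0.667 · e^(0.0688 × 490/365) = 0.667 · e^0.092362
= 0.667 × 1.096762 = £0.732 per pound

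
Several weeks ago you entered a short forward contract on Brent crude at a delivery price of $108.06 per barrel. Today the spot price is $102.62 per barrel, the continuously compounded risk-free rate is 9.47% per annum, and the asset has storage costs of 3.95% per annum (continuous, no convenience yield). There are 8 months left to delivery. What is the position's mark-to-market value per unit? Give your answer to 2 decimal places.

-$3.91 per barrel

Current fair forward for the remaining 8 months: F = S·e^((r + u)·T), (r + u) = 0.0947 + 0.0395 = 0.1342
F = 102.62 · e^(0.1342 × 8/12) = 102.62 × 1.093591 = 112.2243
Value of long forward = (F − K)·e^(−rT) = (112.2243 − 108.06) · e^(−0.0947·8/12)
= 4.1643 × 0.938818 = 3.91
Short position value = −(long value) = -$3.91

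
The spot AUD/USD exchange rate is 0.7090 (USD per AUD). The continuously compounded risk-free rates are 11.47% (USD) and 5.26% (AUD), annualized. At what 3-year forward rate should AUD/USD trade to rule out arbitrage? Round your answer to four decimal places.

0.8542

F = S·e^((r_USD − r_AUD)T) = 0.7090 · e^((0.1147 − 0.0526) × 3)
= 0.7090 · e^0.186300 = 0.7090 × 1.204784
F = 0.8542 USD per AUD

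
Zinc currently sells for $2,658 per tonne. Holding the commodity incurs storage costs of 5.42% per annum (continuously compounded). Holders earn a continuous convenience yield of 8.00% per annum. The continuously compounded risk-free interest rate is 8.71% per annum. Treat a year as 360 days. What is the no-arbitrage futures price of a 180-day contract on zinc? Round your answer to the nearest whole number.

Net carry = r + u − y = 0.0871 + 0.0542 − 0.0800 = 0.0613
F = S·e^((r+u−y)T) = 2658 · e^(0.0613 × 180/360) = 2658 · e^0.030650
= 2658 × 1.031125 = $2,741 per tonne

$2,741 per tonne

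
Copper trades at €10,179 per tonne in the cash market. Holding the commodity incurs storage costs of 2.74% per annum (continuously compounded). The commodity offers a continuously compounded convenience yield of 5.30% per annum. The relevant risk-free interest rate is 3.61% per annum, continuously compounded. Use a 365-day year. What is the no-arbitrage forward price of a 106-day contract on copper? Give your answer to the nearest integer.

€10,210 per tonne

Net carry = r + u − y = 0.0361 + 0.0274 − 0.0530 = 0.0105
F = S·e^((r+u−y)T) = 10179 · e^(0.0105 × 106/365) = 10179 · e^0.003049
= 10179 × 1.003054 = €10,210 per tonne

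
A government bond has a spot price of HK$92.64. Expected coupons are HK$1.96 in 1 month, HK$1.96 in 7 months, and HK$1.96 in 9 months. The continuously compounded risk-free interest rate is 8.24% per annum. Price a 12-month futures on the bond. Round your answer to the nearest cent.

PV(coupons) I = 1.96·e^(−0.0824·1/12) + 1.96·e^(−0.0824·7/12) + 1.96·e^(−0.0824·9/12)
I = 1.9466 + 1.8680 + 1.8425 = 5.6571
F = (S − I)·e^(rT) = (92.64 − 5.6571) · e^(0.0824·12/12)
= 86.9829 · e^0.082400 = 86.9829 × 1.085890 = HK$94.45

HK$94.45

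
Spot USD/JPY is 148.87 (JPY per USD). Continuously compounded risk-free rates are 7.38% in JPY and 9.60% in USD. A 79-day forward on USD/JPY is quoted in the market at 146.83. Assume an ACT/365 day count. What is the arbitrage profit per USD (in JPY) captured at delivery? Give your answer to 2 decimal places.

Fair forward: F* = S·e^(carry·T), with carry = (r_JPY − r_USD) = 0.0738 − 0.0960 = -0.0222
F* = 148.87 · e^(-0.0222 × 79/365) = 148.87 · e^-0.004805 = 148.87 × 0.995207 = 148.1565
Market 146.83 < fair 148.1565: forward underpriced → reverse cash-and-carry (short spot, go long the forward).
At maturity, profit = |F_mkt − F*| = |146.83 − 148.1565| = 1.33 per USD (in JPY)

1.33 per USD (in JPY)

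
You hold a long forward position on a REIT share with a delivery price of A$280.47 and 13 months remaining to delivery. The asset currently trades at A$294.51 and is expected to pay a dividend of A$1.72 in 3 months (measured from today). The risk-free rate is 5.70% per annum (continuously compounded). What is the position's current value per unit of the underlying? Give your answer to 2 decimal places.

PV(remaining dividends) I = 1.72·e^(−0.0570·3/12) = 1.6957
Current forward F = (S − I)·e^(rT) = (294.51 − 1.6957)·e^(0.0570·13/12) = 292.8143 × 1.063696 = 311.4654
Value (long) = (F − K)·e^(−rT) = (311.4654 − 280.47) × 0.940118 = 29.1393
Value = A$29.14

A$29.14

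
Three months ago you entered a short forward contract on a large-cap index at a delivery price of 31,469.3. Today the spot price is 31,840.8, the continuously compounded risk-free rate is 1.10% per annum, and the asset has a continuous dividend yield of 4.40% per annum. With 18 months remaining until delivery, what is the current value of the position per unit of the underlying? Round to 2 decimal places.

Current fair forward for the remaining 18 months: F = S·e^((r − q)·T), (r − q) = 0.0110 − 0.0440 = -0.0330
F = 31840.8 · e^(-0.0330 × 18/12) = 31840.8 × 0.95170516 = 30303.0537
Value of long forward = (F − K)·e^(−rT) = (30303.0537 − 31469.3) · e^(−0.0110·18/12)
= -1166.2463 × 0.98363538 = -1147.16
Short position value = −(long value) = 1147.16

1147.16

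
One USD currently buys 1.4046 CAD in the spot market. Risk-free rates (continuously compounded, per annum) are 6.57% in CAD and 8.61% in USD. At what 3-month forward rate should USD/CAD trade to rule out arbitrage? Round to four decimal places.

F = S·e^((r_CAD − r_USD)T) = 1.4046 · e^((0.0657 − 0.0861) × 3/12)
= 1.4046 · e^-0.005100 = 1.4046 × 0.994913
F = 1.3975 CAD per USD

1.3975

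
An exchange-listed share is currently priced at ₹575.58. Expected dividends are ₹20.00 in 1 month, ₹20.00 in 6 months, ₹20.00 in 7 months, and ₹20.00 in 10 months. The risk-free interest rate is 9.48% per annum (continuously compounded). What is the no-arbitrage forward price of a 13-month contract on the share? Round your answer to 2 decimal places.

₹553.26

PV(dividends) I = 20.00·e^(−0.0948·1/12) + 20.00·e^(−0.0948·6/12) + 20.00·e^(−0.0948·7/12) + 20.00·e^(−0.0948·10/12)
I = 19.8426 + 19.0741 + 18.9240 + 18.4808 = 76.3215
F = (S − I)·e^(rT) = (575.58 − 76.3215) · e^(0.0948·13/12)
= 499.2585 · e^0.102700 = 499.2585 × 1.108159 = ₹553.26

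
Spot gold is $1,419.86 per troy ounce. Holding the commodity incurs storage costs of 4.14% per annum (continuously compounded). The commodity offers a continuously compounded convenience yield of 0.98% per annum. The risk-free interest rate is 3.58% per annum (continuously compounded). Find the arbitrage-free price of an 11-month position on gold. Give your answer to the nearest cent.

$1,510.35 per troy ounce

Net carry = r + u − y = 0.0358 + 0.0414 − 0.0098 = 0.0674
F = S·e^((r+u−y)T) = 1419.86 · e^(0.0674 × 11/12) = 1419.86 · e^0.06178333
= 1419.86 × 1.06373184 = $1,510.35 per troy ounce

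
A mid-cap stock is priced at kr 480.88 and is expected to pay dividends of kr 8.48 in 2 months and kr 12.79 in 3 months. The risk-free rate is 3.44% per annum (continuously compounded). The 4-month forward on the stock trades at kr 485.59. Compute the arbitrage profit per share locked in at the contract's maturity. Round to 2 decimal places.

PV(dividends) I = 8.48·e^(−0.0344·2/12) + 12.79·e^(−0.0344·3/12) = 21.1120
Fair forward F* = (S − I)·e^(rT) = (480.88 − 21.1120)·e^0.011467 = 459.7680 × 1.011533 = 465.0705
Market kr 485.59 > fair 465.0705: forward overpriced → cash-and-carry (borrow at r, buy the stock and collect the dividends, short the forward).
Profit at T = |F_mkt − F*| = |485.59 − 465.0705| = kr 20.52 per share

kr 20.52 per share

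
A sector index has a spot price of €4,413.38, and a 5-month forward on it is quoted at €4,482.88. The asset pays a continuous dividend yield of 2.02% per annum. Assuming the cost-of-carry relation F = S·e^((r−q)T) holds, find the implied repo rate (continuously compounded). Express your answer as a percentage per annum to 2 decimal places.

5.77%

From F = S·e^((r−q)T): (r − q) = ln(F/S)/T
ln(4482.88/4413.38) = ln(1.015748) = 0.015625
(r − q) = 0.015625 / (5/12) = 0.037500
r = ln(F/S)/T + q = 0.037500 + 0.0202 = 0.057700
r = 5.77%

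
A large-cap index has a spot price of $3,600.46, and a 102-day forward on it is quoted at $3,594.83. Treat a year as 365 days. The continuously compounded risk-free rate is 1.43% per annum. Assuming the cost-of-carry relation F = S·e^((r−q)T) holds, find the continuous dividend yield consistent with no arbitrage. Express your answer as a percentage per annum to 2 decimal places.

1.99%

From F = S·e^((r−q)T): (r − q) = ln(F/S)/T
ln(3594.83/3600.46) = ln(0.998436) = -0.001565
(r − q) = -0.001565 / (102/365) = -0.005600
q = r − ln(F/S)/T = 0.0143 + 0.005600 = 0.019900
q = 1.99%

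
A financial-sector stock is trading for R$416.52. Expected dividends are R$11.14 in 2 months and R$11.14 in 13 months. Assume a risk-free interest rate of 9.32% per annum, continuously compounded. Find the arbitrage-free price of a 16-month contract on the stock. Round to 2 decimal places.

PV(dividends) I = 11.14·e^(−0.0932·2/12) + 11.14·e^(−0.0932·13/12)
I = 10.9683 + 10.0701 = 21.0384
F = (S − I)·e^(rT) = (416.52 − 21.0384) · e^(0.0932·16/12)
= 395.4816 · e^0.124267 = 395.4816 × 1.132318 = R$447.81

R$447.81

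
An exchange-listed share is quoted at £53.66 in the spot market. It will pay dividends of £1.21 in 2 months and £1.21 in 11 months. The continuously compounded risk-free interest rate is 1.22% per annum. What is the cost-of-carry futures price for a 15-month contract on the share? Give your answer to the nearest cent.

PV(dividends) I = 1.21·e^(−0.0122·2/12) + 1.21·e^(−0.0122·11/12)
I = 1.2075 + 1.1965 = 2.4040
F = (S − I)·e^(rT) = (53.66 − 2.4040) · e^(0.0122·15/12)
= 51.2560 · e^0.015250 = 51.2560 × 1.015367 = £52.04

£52.04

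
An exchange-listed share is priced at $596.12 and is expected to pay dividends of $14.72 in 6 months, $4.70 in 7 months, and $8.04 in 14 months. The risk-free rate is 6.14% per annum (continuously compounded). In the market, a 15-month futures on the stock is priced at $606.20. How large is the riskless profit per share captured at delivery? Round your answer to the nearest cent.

$9.08 per share

PV(dividends) I = 14.72·e^(−0.0614·6/12) + 4.70·e^(−0.0614·7/12) + 8.04·e^(−0.0614·14/12) = 26.2938
Fair futures F* = (S − I)·e^(rT) = (596.12 − 26.2938)·e^0.076750 = 569.8262 × 1.079772 = 615.2824
Market $606.20 < fair 615.2824: forward underpriced → reverse cash-and-carry (short the stock, invest proceeds at r, pay the dividends, go long the forward).
Profit at T = |F_mkt − F*| = |606.20 − 615.2824| = $9.08 per share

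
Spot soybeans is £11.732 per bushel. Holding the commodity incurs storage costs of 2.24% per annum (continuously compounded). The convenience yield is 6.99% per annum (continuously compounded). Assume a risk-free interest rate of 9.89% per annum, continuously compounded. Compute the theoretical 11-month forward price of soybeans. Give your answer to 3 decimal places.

Net carry = r + u − y = 0.0989 + 0.0224 − 0.0699 = 0.0514
F = S·e^((r+u−y)T) = 11.732 · e^(0.0514 × 11/12) = 11.732 · e^0.047117
= 11.732 × 1.048245 = £12.298 per bushel

£12.298 per bushel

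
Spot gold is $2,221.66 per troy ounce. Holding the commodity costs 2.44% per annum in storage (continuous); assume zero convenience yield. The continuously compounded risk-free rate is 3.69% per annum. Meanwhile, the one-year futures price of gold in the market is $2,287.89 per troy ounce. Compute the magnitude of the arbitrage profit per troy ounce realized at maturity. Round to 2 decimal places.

$74.22 per troy ounce

Fair futures: F* = S·e^(carry·T), with carry = (r + u) = 0.0369 + 0.0244 = 0.0613
F* = 2221.66 · e^(0.0613 × 12/12) = 2221.66 · e^0.06130000 = 2221.66 × 1.06321783 = $2362.1085
Market $2287.89 < fair $2362.1085: forward underpriced → reverse cash-and-carry (short spot, go long the forward).
At maturity, profit = |F_mkt − F*| = |2287.89 − 2362.1085| = $74.22 per troy ounce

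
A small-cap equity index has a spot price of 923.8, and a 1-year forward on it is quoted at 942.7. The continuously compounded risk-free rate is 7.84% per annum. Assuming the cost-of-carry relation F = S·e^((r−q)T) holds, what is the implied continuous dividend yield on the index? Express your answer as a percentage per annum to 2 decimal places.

5.81%

From F = S·e^((r−q)T): (r − q) = ln(F/S)/T
ln(942.7/923.8) = ln(1.020459) = 0.020253
(r − q) = 0.020253 / (1) = 0.020253
q = r − ln(F/S)/T = 0.0784 − 0.020253 = 0.058147
q = 5.81%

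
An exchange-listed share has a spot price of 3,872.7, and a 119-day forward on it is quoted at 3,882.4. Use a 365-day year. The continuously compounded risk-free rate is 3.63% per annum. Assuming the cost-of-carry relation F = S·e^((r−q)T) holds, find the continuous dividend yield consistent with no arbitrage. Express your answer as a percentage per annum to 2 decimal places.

From F = S·e^((r−q)T): (r − q) = ln(F/S)/T
ln(3882.4/3872.7) = ln(1.002505) = 0.002502
(r − q) = 0.002502 / (119/365) = 0.007674
q = r − ln(F/S)/T = 0.0363 − 0.007674 = 0.028626
q = 2.86%

2.86%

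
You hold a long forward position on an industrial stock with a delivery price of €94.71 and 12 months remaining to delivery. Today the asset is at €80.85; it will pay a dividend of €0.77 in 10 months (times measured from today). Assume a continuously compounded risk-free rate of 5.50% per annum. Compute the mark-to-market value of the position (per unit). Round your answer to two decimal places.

-€9.53

PV(remaining dividends) I = 0.77·e^(−0.0550·10/12) = 0.7355
Current forward F = (S − I)·e^(rT) = (80.85 − 0.7355)·e^(0.0550·12/12) = 80.1145 × 1.056541 = 84.6443
Value (long) = (F − K)·e^(−rT) = (84.6443 − 94.71) × 0.946485 = -9.5270
Value = -€9.53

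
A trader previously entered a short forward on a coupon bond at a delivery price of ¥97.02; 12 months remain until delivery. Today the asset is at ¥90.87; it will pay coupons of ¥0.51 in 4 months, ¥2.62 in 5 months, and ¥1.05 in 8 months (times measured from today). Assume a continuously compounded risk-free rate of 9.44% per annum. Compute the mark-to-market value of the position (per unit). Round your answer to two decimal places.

PV(remaining coupons) I = 0.51·e^(−0.0944·4/12) + 2.62·e^(−0.0944·5/12) + 1.05·e^(−0.0944·8/12) = 3.9991
Current forward F = (S − I)·e^(rT) = (90.87 − 3.9991)·e^(0.0944·12/12) = 86.8709 × 1.098999 = 95.4710
Value (long) = (F − K)·e^(−rT) = (95.4710 − 97.02) × 0.909919 = -1.4095
Short position value = −(long value) = ¥1.41

¥1.41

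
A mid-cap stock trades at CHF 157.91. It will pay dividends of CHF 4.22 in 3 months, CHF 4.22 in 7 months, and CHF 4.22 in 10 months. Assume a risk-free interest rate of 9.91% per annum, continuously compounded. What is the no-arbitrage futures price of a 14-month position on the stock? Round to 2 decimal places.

CHF 163.81

PV(dividends) I = 4.22·e^(−0.0991·3/12) + 4.22·e^(−0.0991·7/12) + 4.22·e^(−0.0991·10/12)
I = 4.1167 + 3.9830 + 3.8855 = 11.9852
F = (S − I)·e^(rT) = (157.91 − 11.9852) · e^(0.0991·14/12)
= 145.9248 · e^0.115617 = 145.9248 × 1.122566 = CHF 163.81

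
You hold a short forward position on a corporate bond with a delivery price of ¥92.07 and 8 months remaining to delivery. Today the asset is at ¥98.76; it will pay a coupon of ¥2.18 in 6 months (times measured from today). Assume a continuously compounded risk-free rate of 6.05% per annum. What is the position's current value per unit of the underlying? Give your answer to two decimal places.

PV(remaining coupons) I = 2.18·e^(−0.0605·6/12) = 2.1150
Current forward F = (S − I)·e^(rT) = (98.76 − 2.1150)·e^(0.0605·8/12) = 96.6450 × 1.041158 = 100.6227
Value (long) = (F − K)·e^(−rT) = (100.6227 − 92.07) × 0.960469 = 8.2146
Short position value = −(long value) = -¥8.21

-¥8.21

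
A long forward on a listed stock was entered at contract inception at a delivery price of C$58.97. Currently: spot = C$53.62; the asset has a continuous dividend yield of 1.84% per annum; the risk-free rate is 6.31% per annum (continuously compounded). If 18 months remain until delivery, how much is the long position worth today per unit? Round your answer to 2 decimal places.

Current fair forward for the remaining 18 months: F = S·e^((r − q)·T), (r − q) = 0.0631 − 0.0184 = 0.0447
F = 53.62 · e^(0.0447 × 18/12) = 53.62 × 1.069349 = 57.3385
Value of long forward = (F − K)·e^(−rT) = (57.3385 − 58.97) · e^(−0.0631·18/12)
= -1.6315 × 0.909691 = -1.48

-C$1.48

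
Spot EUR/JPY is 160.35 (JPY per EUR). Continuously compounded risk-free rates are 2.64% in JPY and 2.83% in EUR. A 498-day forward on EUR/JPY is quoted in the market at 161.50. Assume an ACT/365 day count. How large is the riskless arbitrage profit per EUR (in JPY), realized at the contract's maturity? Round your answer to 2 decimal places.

Fair forward: F* = S·e^(carry·T), with carry = (r_JPY − r_EUR) = 0.0264 − 0.0283 = -0.0019
F* = 160.35 · e^(-0.0019 × 498/365) = 160.35 · e^-0.002592 = 160.35 × 0.997411 = 159.9349
Market 161.50 > fair 159.9349: forward overpriced → cash-and-carry (buy spot, short the forward).
At maturity, profit = |F_mkt − F*| = |161.50 − 159.9349| = 1.57 per EUR (in JPY)

1.57 per EUR (in JPY)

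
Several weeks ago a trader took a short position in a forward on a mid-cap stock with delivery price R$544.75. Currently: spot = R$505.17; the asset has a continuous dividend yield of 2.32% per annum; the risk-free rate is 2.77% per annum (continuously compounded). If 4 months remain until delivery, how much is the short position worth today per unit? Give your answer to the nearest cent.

R$38.46

Current fair forward for the remaining 4 months: F = S·e^((r − q)·T), (r − q) = 0.0277 − 0.0232 = 0.0045
F = 505.17 · e^(0.0045 × 4/12) = 505.17 × 1.001501 = 505.9283
Value of long forward = (F − K)·e^(−rT) = (505.9283 − 544.75) · e^(−0.0277·4/12)
= -38.8217 × 0.990809 = -38.46
Short position value = −(long value) = R$38.46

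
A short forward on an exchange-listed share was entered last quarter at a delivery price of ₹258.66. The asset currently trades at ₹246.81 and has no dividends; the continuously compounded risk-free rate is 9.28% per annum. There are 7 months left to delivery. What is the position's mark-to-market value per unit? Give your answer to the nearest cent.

-₹1.78

Current fair forward for the remaining 7 months: F = S·e^(r·T), r = 0.0928
F = 246.81 · e^(0.0928 × 7/12) = 246.81 × 1.055625 = 260.5388
Value of long forward = (F − K)·e^(−rT) = (260.5388 − 258.66) · e^(−0.0928·7/12)
= 1.8788 × 0.947306 = 1.78
Short position value = −(long value) = -₹1.78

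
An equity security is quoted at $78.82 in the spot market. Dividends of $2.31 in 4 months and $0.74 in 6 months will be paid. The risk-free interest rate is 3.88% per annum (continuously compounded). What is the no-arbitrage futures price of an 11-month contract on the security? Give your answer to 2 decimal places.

PV(dividends) I = 2.31·e^(−0.0388·4/12) + 0.74·e^(−0.0388·6/12)
I = 2.2803 + 0.7258 = 3.0061
F = (S − I)·e^(rT) = (78.82 − 3.0061) · e^(0.0388·11/12)
= 75.8139 · e^0.035567 = 75.8139 × 1.036207 = $78.56

$78.56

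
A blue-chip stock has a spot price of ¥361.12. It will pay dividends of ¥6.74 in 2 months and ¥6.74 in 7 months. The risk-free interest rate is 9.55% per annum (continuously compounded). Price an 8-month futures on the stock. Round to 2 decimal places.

¥371.00

PV(dividends) I = 6.74·e^(−0.0955·2/12) + 6.74·e^(−0.0955·7/12)
I = 6.6336 + 6.3748 = 13.0084
F = (S − I)·e^(rT) = (361.12 − 13.0084) · e^(0.0955·8/12)
= 348.1116 · e^0.063667 = 348.1116 × 1.065737 = ¥371.00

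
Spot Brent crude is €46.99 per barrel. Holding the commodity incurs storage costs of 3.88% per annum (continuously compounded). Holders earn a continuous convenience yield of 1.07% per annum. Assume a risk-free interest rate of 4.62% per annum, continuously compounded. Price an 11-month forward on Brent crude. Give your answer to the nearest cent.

€50.30 per barrel

Net carry = r + u − y = 0.0462 + 0.0388 − 0.0107 = 0.0743
F = S·e^((r+u−y)T) = 46.99 · e^(0.0743 × 11/12) = 46.99 · e^0.068108
= 46.99 × 1.070481 = €50.30 per barrel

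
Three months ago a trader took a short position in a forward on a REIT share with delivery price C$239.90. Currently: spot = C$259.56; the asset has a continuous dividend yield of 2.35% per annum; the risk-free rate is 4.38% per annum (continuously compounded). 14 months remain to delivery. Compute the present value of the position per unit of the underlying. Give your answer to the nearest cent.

Current fair forward for the remaining 14 months: F = S·e^((r − q)·T), (r − q) = 0.0438 − 0.0235 = 0.0203
F = 259.56 · e^(0.0203 × 14/12) = 259.56 × 1.023966 = 265.7806
Value of long forward = (F − K)·e^(−rT) = (265.7806 − 239.90) · e^(−0.0438·14/12)
= 25.8806 × 0.950184 = 24.59
Short position value = −(long value) = -C$24.59

-C$24.59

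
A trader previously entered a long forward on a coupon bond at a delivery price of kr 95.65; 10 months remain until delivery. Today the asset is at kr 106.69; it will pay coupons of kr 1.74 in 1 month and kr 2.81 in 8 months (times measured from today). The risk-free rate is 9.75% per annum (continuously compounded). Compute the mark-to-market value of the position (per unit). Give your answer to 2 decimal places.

kr 14.15

PV(remaining coupons) I = 1.74·e^(−0.0975·1/12) + 2.81·e^(−0.0975·8/12) = 4.3591
Current forward F = (S − I)·e^(rT) = (106.69 − 4.3591)·e^(0.0975·10/12) = 102.3309 × 1.084642 = 110.9924
Value (long) = (F − K)·e^(−rT) = (110.9924 − 95.65) × 0.921963 = 14.1451
Value = kr 14.15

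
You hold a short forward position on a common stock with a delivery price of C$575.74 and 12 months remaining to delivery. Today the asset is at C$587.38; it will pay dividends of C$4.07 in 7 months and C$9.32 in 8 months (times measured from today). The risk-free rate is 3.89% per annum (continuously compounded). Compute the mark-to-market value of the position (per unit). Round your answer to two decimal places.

PV(remaining dividends) I = 4.07·e^(−0.0389·7/12) + 9.32·e^(−0.0389·8/12) = 13.0601
Current forward F = (S − I)·e^(rT) = (587.38 − 13.0601)·e^(0.0389·12/12) = 574.3199 × 1.039667 = 597.1014
Value (long) = (F − K)·e^(−rT) = (597.1014 − 575.74) × 0.961847 = 20.5464
Short position value = −(long value) = -C$20.55

-C$20.55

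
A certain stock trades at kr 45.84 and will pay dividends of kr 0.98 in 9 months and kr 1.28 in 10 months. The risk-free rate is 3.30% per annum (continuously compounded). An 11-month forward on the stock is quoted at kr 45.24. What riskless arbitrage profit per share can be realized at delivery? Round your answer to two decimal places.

PV(dividends) I = 0.98·e^(−0.0330·9/12) + 1.28·e^(−0.0330·10/12) = 2.2013
Fair forward F* = (S − I)·e^(rT) = (45.84 − 2.2013)·e^0.030250 = 43.6387 × 1.030712 = 44.9789
Market kr 45.24 > fair 44.9789: forward overpriced → cash-and-carry (borrow at r, buy the stock and collect the dividends, short the forward).
Profit at T = |F_mkt − F*| = |45.24 − 44.9789| = kr 0.26 per share

kr 0.26 per share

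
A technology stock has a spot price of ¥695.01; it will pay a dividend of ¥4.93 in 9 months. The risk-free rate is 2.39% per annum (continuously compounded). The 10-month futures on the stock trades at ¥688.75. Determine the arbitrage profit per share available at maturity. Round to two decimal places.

PV(dividends) I = 4.93·e^(−0.0239·9/12) = 4.8424
Fair futures F* = (S − I)·e^(rT) = (695.01 − 4.8424)·e^0.019917 = 690.1676 × 1.020117 = 704.0517
Market ¥688.75 < fair 704.0517: forward underpriced → reverse cash-and-carry (short the stock, invest proceeds at r, pay the dividends, go long the forward).
Profit at T = |F_mkt − F*| = |688.75 − 704.0517| = ¥15.30 per share

¥15.30 per share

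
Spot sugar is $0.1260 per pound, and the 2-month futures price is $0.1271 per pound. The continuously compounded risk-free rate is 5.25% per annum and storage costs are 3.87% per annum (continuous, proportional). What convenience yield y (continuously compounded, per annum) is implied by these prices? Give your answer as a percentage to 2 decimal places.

F = S·e^((r+u−y)T) ⇒ (r+u−y) = ln(F/S)/T
ln(0.1271/0.1260) = 0.008692; /T ⇒ 0.052152
y = r + u − ln(F/S)/T = 0.0525 + 0.0387 − 0.052152 = 0.039048
y = 3.90%

3.90%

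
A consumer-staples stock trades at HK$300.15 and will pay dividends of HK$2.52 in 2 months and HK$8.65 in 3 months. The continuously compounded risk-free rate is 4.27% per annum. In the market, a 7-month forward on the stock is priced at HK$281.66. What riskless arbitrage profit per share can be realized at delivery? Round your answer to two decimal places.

HK$14.72 per share

PV(dividends) I = 2.52·e^(−0.0427·2/12) + 8.65·e^(−0.0427·3/12) = 11.0603
Fair forward F* = (S − I)·e^(rT) = (300.15 − 11.0603)·e^0.024908 = 289.0897 × 1.025221 = 296.3808
Market HK$281.66 < fair 296.3808: forward underpriced → reverse cash-and-carry (short the stock, invest proceeds at r, pay the dividends, go long the forward).
Profit at T = |F_mkt − F*| = |281.66 − 296.3808| = HK$14.72 per share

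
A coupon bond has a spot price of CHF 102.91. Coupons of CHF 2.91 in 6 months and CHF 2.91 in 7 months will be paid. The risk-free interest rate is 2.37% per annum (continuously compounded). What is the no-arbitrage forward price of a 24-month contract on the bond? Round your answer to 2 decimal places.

PV(coupons) I = 2.91·e^(−0.0237·6/12) + 2.91·e^(−0.0237·7/12)
I = 2.8757 + 2.8700 = 5.7457
F = (S − I)·e^(rT) = (102.91 − 5.7457) · e^(0.0237·24/12)
= 97.1643 · e^0.047400 = 97.1643 × 1.048541 = CHF 101.88

CHF 101.88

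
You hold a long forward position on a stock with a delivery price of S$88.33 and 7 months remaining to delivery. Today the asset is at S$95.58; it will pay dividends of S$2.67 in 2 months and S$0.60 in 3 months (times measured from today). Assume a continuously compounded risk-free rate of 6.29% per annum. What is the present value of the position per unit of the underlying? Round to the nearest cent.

PV(remaining dividends) I = 2.67·e^(−0.0629·2/12) + 0.60·e^(−0.0629·3/12) = 3.2328
Current forward F = (S − I)·e^(rT) = (95.58 − 3.2328)·e^(0.0629·7/12) = 92.3472 × 1.037373 = 95.7985
Value (long) = (F − K)·e^(−rT) = (95.7985 − 88.33) × 0.963973 = 7.1994
Value = S$7.20

S$7.20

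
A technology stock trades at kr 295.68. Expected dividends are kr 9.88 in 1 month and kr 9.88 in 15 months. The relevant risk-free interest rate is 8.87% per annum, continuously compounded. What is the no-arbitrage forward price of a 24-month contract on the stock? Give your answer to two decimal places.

PV(dividends) I = 9.88·e^(−0.0887·1/12) + 9.88·e^(−0.0887·15/12)
I = 9.8072 + 8.8431 = 18.6503
F = (S − I)·e^(rT) = (295.68 − 18.6503) · e^(0.0887·24/12)
= 277.0297 · e^0.177400 = 277.0297 × 1.194109 = kr 330.80

kr 330.80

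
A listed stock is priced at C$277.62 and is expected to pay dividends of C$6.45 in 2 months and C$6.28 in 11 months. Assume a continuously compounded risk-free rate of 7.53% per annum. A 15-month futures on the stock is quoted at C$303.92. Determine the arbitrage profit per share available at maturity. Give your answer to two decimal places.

PV(dividends) I = 6.45·e^(−0.0753·2/12) + 6.28·e^(−0.0753·11/12) = 12.2307
Fair futures F* = (S − I)·e^(rT) = (277.62 − 12.2307)·e^0.094125 = 265.3893 × 1.098697 = 291.5824
Market C$303.92 > fair 291.5824: forward overpriced → cash-and-carry (borrow at r, buy the stock and collect the dividends, short the forward).
Profit at T = |F_mkt − F*| = |303.92 − 291.5824| = C$12.34 per share

C$12.34 per share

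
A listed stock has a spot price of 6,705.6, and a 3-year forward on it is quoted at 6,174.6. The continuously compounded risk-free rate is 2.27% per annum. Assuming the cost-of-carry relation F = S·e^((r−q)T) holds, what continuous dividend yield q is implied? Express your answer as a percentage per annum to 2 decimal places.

From F = S·e^((r−q)T): (r − q) = ln(F/S)/T
ln(6174.6/6705.6) = ln(0.920812) = -0.082499
(r − q) = -0.082499 / (3) = -0.027500
q = r − ln(F/S)/T = 0.0227 + 0.027500 = 0.050200
q = 5.02%

5.02%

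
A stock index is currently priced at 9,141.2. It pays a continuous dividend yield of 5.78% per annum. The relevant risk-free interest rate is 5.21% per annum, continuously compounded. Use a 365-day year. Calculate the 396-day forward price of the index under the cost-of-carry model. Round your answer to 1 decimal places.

9,084.8

F = S·e^((r − q)T) = 9141.2 · e^((0.0521 − 0.0578) × 396/365)
= 9141.2 · e^-0.006184 = 9141.2 × 0.993835
F = 9,084.8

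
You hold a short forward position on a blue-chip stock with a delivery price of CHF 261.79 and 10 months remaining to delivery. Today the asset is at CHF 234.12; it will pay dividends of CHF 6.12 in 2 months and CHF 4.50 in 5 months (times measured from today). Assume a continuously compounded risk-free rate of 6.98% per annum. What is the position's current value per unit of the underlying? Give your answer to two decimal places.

CHF 23.30

PV(remaining dividends) I = 6.12·e^(−0.0698·2/12) + 4.50·e^(−0.0698·5/12) = 10.4202
Current forward F = (S − I)·e^(rT) = (234.12 − 10.4202)·e^(0.0698·10/12) = 223.6998 × 1.059892 = 237.0976
Value (long) = (F − K)·e^(−rT) = (237.0976 − 261.79) × 0.943493 = -23.2971
Short position value = −(long value) = CHF 23.30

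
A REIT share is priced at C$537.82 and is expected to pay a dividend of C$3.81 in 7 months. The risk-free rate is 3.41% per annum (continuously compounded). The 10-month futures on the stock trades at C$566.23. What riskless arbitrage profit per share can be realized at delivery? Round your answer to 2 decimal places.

C$16.75 per share

PV(dividends) I = 3.81·e^(−0.0341·7/12) = 3.7350
Fair futures F* = (S − I)·e^(rT) = (537.82 − 3.7350)·e^0.028417 = 534.0850 × 1.028825 = 549.4800
Market C$566.23 > fair 549.4800: forward overpriced → cash-and-carry (borrow at r, buy the stock and collect the dividends, short the forward).
Profit at T = |F_mkt − F*| = |566.23 − 549.4800| = C$16.75 per share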